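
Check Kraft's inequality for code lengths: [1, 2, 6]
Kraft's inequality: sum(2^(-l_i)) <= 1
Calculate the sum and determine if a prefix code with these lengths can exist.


Sum = 2^(-1) + 2^(-2) + 2^(-6)
    = 0.5 + 0.25 + 0.015625
    = 49/64 = 0.765625
Since 0.765625 <= 1, Kraft's inequality IS satisfied.
A prefix code with these lengths CAN exist.

Kraft sum = 0.765625. Satisfied.


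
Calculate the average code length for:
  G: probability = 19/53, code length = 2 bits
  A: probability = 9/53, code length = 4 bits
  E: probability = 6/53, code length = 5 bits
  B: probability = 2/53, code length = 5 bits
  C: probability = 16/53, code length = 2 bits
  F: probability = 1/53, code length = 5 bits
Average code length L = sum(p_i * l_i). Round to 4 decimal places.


Weighted contributions p_i * l_i:
  G: (19/53) * 2 = 38/53
  A: (9/53) * 4 = 36/53
  E: (6/53) * 5 = 30/53
  B: (2/53) * 5 = 10/53
  C: (16/53) * 2 = 32/53
  F: (1/53) * 5 = 5/53
Sum = (38 + 36 + 30 + 10 + 32 + 5)/53 = 151/53

L = 151/53 = 2.8491 bits/symbol


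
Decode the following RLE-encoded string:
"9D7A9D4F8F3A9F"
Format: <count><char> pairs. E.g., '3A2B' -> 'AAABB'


Expanding each <count><char> pair:
  9D -> 'DDDDDDDDD'
  7A -> 'AAAAAAA'
  9D -> 'DDDDDDDDD'
  4F -> 'FFFF'
  8F -> 'FFFFFFFF'
  3A -> 'AAA'
  9F -> 'FFFFFFFFF'

Decoded = DDDDDDDDDAAAAAAADDDDDDDDDFFFFFFFFFFFFAAAFFFFFFFFF


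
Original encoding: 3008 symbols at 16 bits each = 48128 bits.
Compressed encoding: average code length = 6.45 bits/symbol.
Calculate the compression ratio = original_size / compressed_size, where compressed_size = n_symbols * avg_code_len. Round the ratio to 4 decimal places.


original_size = n_symbols * orig_bits = 3008 * 16 = 48128 bits
compressed_size = n_symbols * avg_code_len = 3008 * 6.45 = 19401.6 bits
ratio = original_size / compressed_size = 48128 / 19401.6 = 2.4806

Compression ratio = 2.4806


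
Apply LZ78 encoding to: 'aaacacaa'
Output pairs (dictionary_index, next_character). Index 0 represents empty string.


LZ78 encoding steps:
Dictionary: {0: ''}
Step 1: w='' (idx 0), next='a' -> output (0, 'a'), add 'a' as idx 1
Step 2: w='a' (idx 1), next='a' -> output (1, 'a'), add 'aa' as idx 2
Step 3: w='' (idx 0), next='c' -> output (0, 'c'), add 'c' as idx 3
Step 4: w='a' (idx 1), next='c' -> output (1, 'c'), add 'ac' as idx 4
Step 5: w='aa' (idx 2), end of input -> output (2, '')


Encoded: [(0, 'a'), (1, 'a'), (0, 'c'), (1, 'c'), (2, '')]


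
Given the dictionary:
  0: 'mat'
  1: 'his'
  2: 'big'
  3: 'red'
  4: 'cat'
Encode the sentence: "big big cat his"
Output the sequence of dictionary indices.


Look up each word in the dictionary:
  'big' -> 2
  'big' -> 2
  'cat' -> 4
  'his' -> 1

Encoded: [2, 2, 4, 1]


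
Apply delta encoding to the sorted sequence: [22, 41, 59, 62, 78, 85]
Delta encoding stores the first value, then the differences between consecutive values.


First value: 22
Deltas:
  41 - 22 = 19
  59 - 41 = 18
  62 - 59 = 3
  78 - 62 = 16
  85 - 78 = 7


Delta encoded: [22, 19, 18, 3, 16, 7]


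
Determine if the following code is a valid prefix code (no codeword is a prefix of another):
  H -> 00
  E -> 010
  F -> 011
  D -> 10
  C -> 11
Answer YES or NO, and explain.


Checking each pair (does one codeword prefix another?):
  H='00' vs E='010': no prefix
  H='00' vs F='011': no prefix
  H='00' vs D='10': no prefix
  H='00' vs C='11': no prefix
  E='010' vs H='00': no prefix
  E='010' vs F='011': no prefix
  E='010' vs D='10': no prefix
  E='010' vs C='11': no prefix
  F='011' vs H='00': no prefix
  F='011' vs E='010': no prefix
  F='011' vs D='10': no prefix
  F='011' vs C='11': no prefix
  D='10' vs H='00': no prefix
  D='10' vs E='010': no prefix
  D='10' vs F='011': no prefix
  D='10' vs C='11': no prefix
  C='11' vs H='00': no prefix
  C='11' vs E='010': no prefix
  C='11' vs F='011': no prefix
  C='11' vs D='10': no prefix
No violation found over all pairs.

YES -- this is a valid prefix code. No codeword is a prefix of any other codeword.


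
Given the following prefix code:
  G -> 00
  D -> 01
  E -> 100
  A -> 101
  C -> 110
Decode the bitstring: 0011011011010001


Decoding step by step:
Bits 00 -> G
Bits 110 -> C
Bits 110 -> C
Bits 110 -> C
Bits 100 -> E
Bits 01 -> D


Decoded message: GCCCED


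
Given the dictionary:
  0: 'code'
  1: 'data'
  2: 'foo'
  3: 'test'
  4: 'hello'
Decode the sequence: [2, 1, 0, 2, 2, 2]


Look up each index in the dictionary:
  2 -> 'foo'
  1 -> 'data'
  0 -> 'code'
  2 -> 'foo'
  2 -> 'foo'
  2 -> 'foo'

Decoded: "foo data code foo foo foo"


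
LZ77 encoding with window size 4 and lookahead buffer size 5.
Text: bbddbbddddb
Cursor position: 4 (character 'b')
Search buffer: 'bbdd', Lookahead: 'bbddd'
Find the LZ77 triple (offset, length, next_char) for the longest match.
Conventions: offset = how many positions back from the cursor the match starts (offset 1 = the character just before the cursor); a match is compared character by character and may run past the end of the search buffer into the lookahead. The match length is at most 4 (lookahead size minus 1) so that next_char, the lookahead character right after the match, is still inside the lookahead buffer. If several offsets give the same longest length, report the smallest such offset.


Try each offset into the search buffer:
  offset=1 (pos 3, char 'd'): match length 0
  offset=2 (pos 2, char 'd'): match length 0
  offset=3 (pos 1, char 'b'): match length 1
  offset=4 (pos 0, char 'b'): match length 4
Longest match has length 4 at offset 4.
next_char = character at position 4 + 4 = 8 -> 'd'

Best match: offset=4, length=4 (matching 'bbdd' starting at position 0)
LZ77 triple: (4, 4, 'd')


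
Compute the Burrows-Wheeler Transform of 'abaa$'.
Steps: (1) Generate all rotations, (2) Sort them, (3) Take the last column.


Rotations (sorted):
  0: $abaa -> last char: a
  1: a$aba -> last char: a
  2: aa$ab -> last char: b
  3: abaa$ -> last char: $
  4: baa$a -> last char: a


BWT = aab$a


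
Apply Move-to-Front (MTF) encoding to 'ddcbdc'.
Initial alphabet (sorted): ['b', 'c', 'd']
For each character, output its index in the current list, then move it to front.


MTF encoding:
'd': index 2 in ['b', 'c', 'd'] -> ['d', 'b', 'c']
'd': index 0 in ['d', 'b', 'c'] -> ['d', 'b', 'c']
'c': index 2 in ['d', 'b', 'c'] -> ['c', 'd', 'b']
'b': index 2 in ['c', 'd', 'b'] -> ['b', 'c', 'd']
'd': index 2 in ['b', 'c', 'd'] -> ['d', 'b', 'c']
'c': index 2 in ['d', 'b', 'c'] -> ['c', 'd', 'b']


Output: [2, 0, 2, 2, 2, 2]


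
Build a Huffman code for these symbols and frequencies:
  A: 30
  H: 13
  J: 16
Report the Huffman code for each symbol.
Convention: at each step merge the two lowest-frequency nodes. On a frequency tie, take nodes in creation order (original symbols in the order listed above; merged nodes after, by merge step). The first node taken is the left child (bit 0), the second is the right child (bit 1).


Huffman tree construction:
Step 1: Merge H(13) + J(16) = 29
Step 2: Merge (H+J)(29) + A(30) = 59
Read each symbol's code off the tree from the root (left child = 0, right child = 1).

Codes:
  A: 1 (length 1)
  H: 00 (length 2)
  J: 01 (length 2)
Average code length: 88/59 = 1.4915 bits/symbol


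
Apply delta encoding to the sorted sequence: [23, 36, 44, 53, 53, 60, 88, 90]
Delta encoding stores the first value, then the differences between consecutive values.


First value: 23
Deltas:
  36 - 23 = 13
  44 - 36 = 8
  53 - 44 = 9
  53 - 53 = 0
  60 - 53 = 7
  88 - 60 = 28
  90 - 88 = 2


Delta encoded: [23, 13, 8, 9, 0, 7, 28, 2]


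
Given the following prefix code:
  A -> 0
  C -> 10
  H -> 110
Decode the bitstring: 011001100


Decoding step by step:
Bits 0 -> A
Bits 110 -> H
Bits 0 -> A
Bits 110 -> H
Bits 0 -> A


Decoded message: AHAHA


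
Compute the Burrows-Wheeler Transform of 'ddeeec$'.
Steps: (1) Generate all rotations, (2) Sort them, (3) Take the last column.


Rotations (sorted):
  0: $ddeeec -> last char: c
  1: c$ddeee -> last char: e
  2: ddeeec$ -> last char: $
  3: deeec$d -> last char: d
  4: ec$ddee -> last char: e
  5: eec$dde -> last char: e
  6: eeec$dd -> last char: d


BWT = ce$deed


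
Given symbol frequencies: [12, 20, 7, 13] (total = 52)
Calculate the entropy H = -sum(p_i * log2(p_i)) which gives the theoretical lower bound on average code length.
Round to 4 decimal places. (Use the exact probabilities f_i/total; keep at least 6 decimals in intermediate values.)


Per-symbol terms -p_i * log2(p_i) with p_i = f_i/52:
  p = 12/52 = 0.230769: log2(p) = -2.115477, -p*log2(p) = 0.488187
  p = 20/52 = 0.384615: log2(p) = -1.378512, -p*log2(p) = 0.530197
  p = 7/52 = 0.134615: log2(p) = -2.893085, -p*log2(p) = 0.389454
  p = 13/52 = 0.250000: log2(p) = -2.000000, -p*log2(p) = 0.500000
H = 0.488187 + 0.530197 + 0.389454 + 0.500000 = 1.907838

H = 1.9078 bits/symbol


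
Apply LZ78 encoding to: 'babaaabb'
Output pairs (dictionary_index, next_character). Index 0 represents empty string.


LZ78 encoding steps:
Dictionary: {0: ''}
Step 1: w='' (idx 0), next='b' -> output (0, 'b'), add 'b' as idx 1
Step 2: w='' (idx 0), next='a' -> output (0, 'a'), add 'a' as idx 2
Step 3: w='b' (idx 1), next='a' -> output (1, 'a'), add 'ba' as idx 3
Step 4: w='a' (idx 2), next='a' -> output (2, 'a'), add 'aa' as idx 4
Step 5: w='b' (idx 1), next='b' -> output (1, 'b'), add 'bb' as idx 5


Encoded: [(0, 'b'), (0, 'a'), (1, 'a'), (2, 'a'), (1, 'b')]


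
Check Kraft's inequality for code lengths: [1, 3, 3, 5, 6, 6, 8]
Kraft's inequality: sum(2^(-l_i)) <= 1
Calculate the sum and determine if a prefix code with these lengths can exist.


Sum = 2^(-1) + 2^(-3) + 2^(-3) + 2^(-5) + 2^(-6) + 2^(-6) + 2^(-8)
    = 0.5 + 0.125 + 0.125 + 0.03125 + 0.015625 + 0.015625 + 0.00390625
    = 209/256 = 0.81640625
Since 0.81640625 <= 1, Kraft's inequality IS satisfied.
A prefix code with these lengths CAN exist.

Kraft sum = 0.81640625. Satisfied.


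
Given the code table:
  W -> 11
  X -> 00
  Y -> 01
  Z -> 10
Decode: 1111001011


Decoding:
11 -> W
11 -> W
00 -> X
10 -> Z
11 -> W


Result: WWXZW


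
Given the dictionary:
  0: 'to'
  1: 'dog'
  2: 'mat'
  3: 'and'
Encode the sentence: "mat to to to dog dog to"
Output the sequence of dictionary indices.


Look up each word in the dictionary:
  'mat' -> 2
  'to' -> 0
  'to' -> 0
  'to' -> 0
  'dog' -> 1
  'dog' -> 1
  'to' -> 0

Encoded: [2, 0, 0, 0, 1, 1, 0]


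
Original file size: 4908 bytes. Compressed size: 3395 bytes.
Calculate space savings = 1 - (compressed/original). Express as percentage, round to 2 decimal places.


ratio = compressed/original = 3395/4908 = 0.691728
savings = 1 - ratio = 1 - 0.691728 = 0.308272
as a percentage: 0.308272 * 100 = 30.83%

Space savings = 1 - 3395/4908 = 30.83%


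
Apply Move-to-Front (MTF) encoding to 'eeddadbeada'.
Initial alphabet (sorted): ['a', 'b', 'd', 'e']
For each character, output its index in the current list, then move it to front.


MTF encoding:
'e': index 3 in ['a', 'b', 'd', 'e'] -> ['e', 'a', 'b', 'd']
'e': index 0 in ['e', 'a', 'b', 'd'] -> ['e', 'a', 'b', 'd']
'd': index 3 in ['e', 'a', 'b', 'd'] -> ['d', 'e', 'a', 'b']
'd': index 0 in ['d', 'e', 'a', 'b'] -> ['d', 'e', 'a', 'b']
'a': index 2 in ['d', 'e', 'a', 'b'] -> ['a', 'd', 'e', 'b']
'd': index 1 in ['a', 'd', 'e', 'b'] -> ['d', 'a', 'e', 'b']
'b': index 3 in ['d', 'a', 'e', 'b'] -> ['b', 'd', 'a', 'e']
'e': index 3 in ['b', 'd', 'a', 'e'] -> ['e', 'b', 'd', 'a']
'a': index 3 in ['e', 'b', 'd', 'a'] -> ['a', 'e', 'b', 'd']
'd': index 3 in ['a', 'e', 'b', 'd'] -> ['d', 'a', 'e', 'b']
'a': index 1 in ['d', 'a', 'e', 'b'] -> ['a', 'd', 'e', 'b']


Output: [3, 0, 3, 0, 2, 1, 3, 3, 3, 3, 1]


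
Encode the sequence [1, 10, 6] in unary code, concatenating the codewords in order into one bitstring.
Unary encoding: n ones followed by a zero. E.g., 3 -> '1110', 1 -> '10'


Encode each number as n ones followed by a terminating 0:
  1 -> 10 (2 bits)
  10 -> 11111111110 (11 bits)
  6 -> 1111110 (7 bits)
Total length = 2 + 11 + 7 = 20 bits.

Unary([1, 10, 6]) = 10111111111101111110 (20 bits)


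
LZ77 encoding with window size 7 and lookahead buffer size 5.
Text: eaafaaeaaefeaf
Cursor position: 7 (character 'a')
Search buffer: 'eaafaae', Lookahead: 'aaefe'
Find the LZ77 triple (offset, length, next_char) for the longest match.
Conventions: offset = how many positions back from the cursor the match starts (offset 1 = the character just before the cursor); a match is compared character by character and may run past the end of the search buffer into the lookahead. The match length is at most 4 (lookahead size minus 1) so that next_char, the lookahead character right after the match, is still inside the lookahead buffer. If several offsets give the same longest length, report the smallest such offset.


Try each offset into the search buffer:
  offset=1 (pos 6, char 'e'): match length 0
  offset=2 (pos 5, char 'a'): match length 1
  offset=3 (pos 4, char 'a'): match length 3
  offset=4 (pos 3, char 'f'): match length 0
  offset=5 (pos 2, char 'a'): match length 1
  offset=6 (pos 1, char 'a'): match length 2
  offset=7 (pos 0, char 'e'): match length 0
Longest match has length 3 at offset 3.
next_char = character at position 7 + 3 = 10 -> 'f'

Best match: offset=3, length=3 (matching 'aae' starting at position 4)
LZ77 triple: (3, 3, 'f')


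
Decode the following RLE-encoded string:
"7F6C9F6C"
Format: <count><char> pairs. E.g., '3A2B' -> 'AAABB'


Expanding each <count><char> pair:
  7F -> 'FFFFFFF'
  6C -> 'CCCCCC'
  9F -> 'FFFFFFFFF'
  6C -> 'CCCCCC'

Decoded = FFFFFFFCCCCCCFFFFFFFFFCCCCCC


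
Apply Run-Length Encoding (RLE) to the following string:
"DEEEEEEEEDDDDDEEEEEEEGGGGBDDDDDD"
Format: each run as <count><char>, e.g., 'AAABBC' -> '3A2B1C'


Scanning runs left to right:
  i=0: run of 'D' x 1 -> '1D'
  i=1: run of 'E' x 8 -> '8E'
  i=9: run of 'D' x 5 -> '5D'
  i=14: run of 'E' x 7 -> '7E'
  i=21: run of 'G' x 4 -> '4G'
  i=25: run of 'B' x 1 -> '1B'
  i=26: run of 'D' x 6 -> '6D'

RLE = 1D8E5D7E4G1B6D


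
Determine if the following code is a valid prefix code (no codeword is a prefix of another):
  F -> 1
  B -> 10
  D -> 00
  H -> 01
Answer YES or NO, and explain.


Checking each pair (does one codeword prefix another?):
  F='1' vs B='10': prefix -- VIOLATION

NO -- this is NOT a valid prefix code. F (1) is a prefix of B (10).


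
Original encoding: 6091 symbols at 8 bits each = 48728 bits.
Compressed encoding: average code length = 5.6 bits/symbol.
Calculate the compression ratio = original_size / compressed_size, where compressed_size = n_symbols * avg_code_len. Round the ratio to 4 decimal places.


original_size = n_symbols * orig_bits = 6091 * 8 = 48728 bits
compressed_size = n_symbols * avg_code_len = 6091 * 5.6 = 34109.6 bits
ratio = original_size / compressed_size = 48728 / 34109.6 = 1.4286

Compression ratio = 1.4286


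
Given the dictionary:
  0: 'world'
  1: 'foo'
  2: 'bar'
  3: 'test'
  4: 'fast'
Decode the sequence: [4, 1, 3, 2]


Look up each index in the dictionary:
  4 -> 'fast'
  1 -> 'foo'
  3 -> 'test'
  2 -> 'bar'

Decoded: "fast foo test bar"


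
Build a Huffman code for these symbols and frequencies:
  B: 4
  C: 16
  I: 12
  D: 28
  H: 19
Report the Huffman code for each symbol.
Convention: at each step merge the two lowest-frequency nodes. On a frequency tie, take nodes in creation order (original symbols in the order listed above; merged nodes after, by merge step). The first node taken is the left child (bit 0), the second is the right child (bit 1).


Huffman tree construction:
Step 1: Merge B(4) + I(12) = 16
Step 2: Merge C(16) + (B+I)(16) = 32
Step 3: Merge H(19) + D(28) = 47
Step 4: Merge (C+(B+I))(32) + (H+D)(47) = 79
Read each symbol's code off the tree from the root (left child = 0, right child = 1).

Codes:
  B: 010 (length 3)
  C: 00 (length 2)
  I: 011 (length 3)
  D: 11 (length 2)
  H: 10 (length 2)
Average code length: 174/79 = 2.2025 bits/symbol


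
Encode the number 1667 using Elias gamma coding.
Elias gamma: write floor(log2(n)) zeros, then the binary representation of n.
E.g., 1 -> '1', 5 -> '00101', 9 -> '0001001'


num_bits = floor(log2(1667)) + 1 = 11
leading_zeros = num_bits - 1 = 10
binary(1667) = 11010000011

Elias gamma(1667) = '0000000000' + '11010000011' = 000000000011010000011 (21 bits)


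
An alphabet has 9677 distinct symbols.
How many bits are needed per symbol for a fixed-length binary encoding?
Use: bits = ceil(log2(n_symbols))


log2(9677) = 13.2403
Bracket: 2^13 = 8192 < 9677 <= 2^14 = 16384
So ceil(log2(9677)) = 14

bits = ceil(log2(9677)) = ceil(13.2403) = 14 bits


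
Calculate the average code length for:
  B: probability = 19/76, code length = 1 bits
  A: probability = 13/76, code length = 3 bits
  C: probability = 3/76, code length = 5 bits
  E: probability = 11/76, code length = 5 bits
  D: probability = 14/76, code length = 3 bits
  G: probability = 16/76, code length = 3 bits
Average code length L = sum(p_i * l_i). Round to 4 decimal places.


Weighted contributions p_i * l_i:
  B: (19/76) * 1 = 19/76
  A: (13/76) * 3 = 39/76
  C: (3/76) * 5 = 15/76
  E: (11/76) * 5 = 55/76
  D: (14/76) * 3 = 42/76
  G: (16/76) * 3 = 48/76
Sum = (19 + 39 + 15 + 55 + 42 + 48)/76 = 218/76

L = 218/76 = 2.8684 bits/symbol


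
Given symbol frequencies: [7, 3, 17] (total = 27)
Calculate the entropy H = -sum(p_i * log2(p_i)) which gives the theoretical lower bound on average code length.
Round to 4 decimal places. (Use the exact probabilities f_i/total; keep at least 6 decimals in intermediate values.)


Per-symbol terms -p_i * log2(p_i) with p_i = f_i/27:
  p = 7/27 = 0.259259: log2(p) = -1.947533, -p*log2(p) = 0.504916
  p = 3/27 = 0.111111: log2(p) = -3.169925, -p*log2(p) = 0.352214
  p = 17/27 = 0.629630: log2(p) = -0.667425, -p*log2(p) = 0.420230
H = 0.504916 + 0.352214 + 0.420230 = 1.277360

H = 1.2774 bits/symbol


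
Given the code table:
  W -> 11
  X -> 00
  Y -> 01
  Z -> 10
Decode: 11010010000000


Decoding:
11 -> W
01 -> Y
00 -> X
10 -> Z
00 -> X
00 -> X
00 -> X


Result: WYXZXXX


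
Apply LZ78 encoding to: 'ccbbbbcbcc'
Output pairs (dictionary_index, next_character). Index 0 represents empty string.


LZ78 encoding steps:
Dictionary: {0: ''}
Step 1: w='' (idx 0), next='c' -> output (0, 'c'), add 'c' as idx 1
Step 2: w='c' (idx 1), next='b' -> output (1, 'b'), add 'cb' as idx 2
Step 3: w='' (idx 0), next='b' -> output (0, 'b'), add 'b' as idx 3
Step 4: w='b' (idx 3), next='b' -> output (3, 'b'), add 'bb' as idx 4
Step 5: w='cb' (idx 2), next='c' -> output (2, 'c'), add 'cbc' as idx 5
Step 6: w='c' (idx 1), end of input -> output (1, '')


Encoded: [(0, 'c'), (1, 'b'), (0, 'b'), (3, 'b'), (2, 'c'), (1, '')]


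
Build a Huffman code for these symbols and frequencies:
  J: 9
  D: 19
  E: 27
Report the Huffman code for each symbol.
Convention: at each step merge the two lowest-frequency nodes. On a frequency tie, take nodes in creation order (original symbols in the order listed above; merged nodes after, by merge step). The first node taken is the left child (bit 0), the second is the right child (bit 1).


Huffman tree construction:
Step 1: Merge J(9) + D(19) = 28
Step 2: Merge E(27) + (J+D)(28) = 55
Read each symbol's code off the tree from the root (left child = 0, right child = 1).

Codes:
  J: 10 (length 2)
  D: 11 (length 2)
  E: 0 (length 1)
Average code length: 83/55 = 1.5091 bits/symbol


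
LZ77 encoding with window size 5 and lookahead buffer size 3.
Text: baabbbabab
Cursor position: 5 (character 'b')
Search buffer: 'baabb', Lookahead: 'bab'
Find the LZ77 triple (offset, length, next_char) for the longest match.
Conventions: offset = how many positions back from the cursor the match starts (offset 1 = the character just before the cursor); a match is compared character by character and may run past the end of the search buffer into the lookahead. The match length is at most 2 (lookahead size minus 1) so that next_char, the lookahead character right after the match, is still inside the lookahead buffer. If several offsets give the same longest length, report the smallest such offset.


Try each offset into the search buffer:
  offset=1 (pos 4, char 'b'): match length 1
  offset=2 (pos 3, char 'b'): match length 1
  offset=3 (pos 2, char 'a'): match length 0
  offset=4 (pos 1, char 'a'): match length 0
  offset=5 (pos 0, char 'b'): match length 2
Longest match has length 2 at offset 5.
next_char = character at position 5 + 2 = 7 -> 'b'

Best match: offset=5, length=2 (matching 'ba' starting at position 0)
LZ77 triple: (5, 2, 'b')


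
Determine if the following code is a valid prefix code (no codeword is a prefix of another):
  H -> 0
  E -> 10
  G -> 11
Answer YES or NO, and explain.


Checking each pair (does one codeword prefix another?):
  H='0' vs E='10': no prefix
  H='0' vs G='11': no prefix
  E='10' vs H='0': no prefix
  E='10' vs G='11': no prefix
  G='11' vs H='0': no prefix
  G='11' vs E='10': no prefix
No violation found over all pairs.

YES -- this is a valid prefix code. No codeword is a prefix of any other codeword.


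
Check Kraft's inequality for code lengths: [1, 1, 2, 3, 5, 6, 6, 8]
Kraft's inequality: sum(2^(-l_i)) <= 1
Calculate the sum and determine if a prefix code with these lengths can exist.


Sum = 2^(-1) + 2^(-1) + 2^(-2) + 2^(-3) + 2^(-5) + 2^(-6) + 2^(-6) + 2^(-8)
    = 0.5 + 0.5 + 0.25 + 0.125 + 0.03125 + 0.015625 + 0.015625 + 0.00390625
    = 369/256 = 1.44140625
Since 1.44140625 > 1, Kraft's inequality is NOT satisfied.
A prefix code with these lengths CANNOT exist.

Kraft sum = 1.44140625. Not satisfied.


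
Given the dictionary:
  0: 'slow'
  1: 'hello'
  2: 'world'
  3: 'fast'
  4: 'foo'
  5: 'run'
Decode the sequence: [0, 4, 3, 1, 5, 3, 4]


Look up each index in the dictionary:
  0 -> 'slow'
  4 -> 'foo'
  3 -> 'fast'
  1 -> 'hello'
  5 -> 'run'
  3 -> 'fast'
  4 -> 'foo'

Decoded: "slow foo fast hello run fast foo"


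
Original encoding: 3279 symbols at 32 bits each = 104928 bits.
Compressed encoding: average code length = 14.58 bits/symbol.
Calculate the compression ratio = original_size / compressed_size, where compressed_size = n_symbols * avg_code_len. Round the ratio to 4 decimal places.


original_size = n_symbols * orig_bits = 3279 * 32 = 104928 bits
compressed_size = n_symbols * avg_code_len = 3279 * 14.58 = 47807.82 bits
ratio = original_size / compressed_size = 104928 / 47807.82 = 2.1948

Compression ratio = 2.1948


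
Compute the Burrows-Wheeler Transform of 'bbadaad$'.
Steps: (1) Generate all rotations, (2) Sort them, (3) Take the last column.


Rotations (sorted):
  0: $bbadaad -> last char: d
  1: aad$bbad -> last char: d
  2: ad$bbada -> last char: a
  3: adaad$bb -> last char: b
  4: badaad$b -> last char: b
  5: bbadaad$ -> last char: $
  6: d$bbadaa -> last char: a
  7: daad$bba -> last char: a


BWT = ddabb$aa


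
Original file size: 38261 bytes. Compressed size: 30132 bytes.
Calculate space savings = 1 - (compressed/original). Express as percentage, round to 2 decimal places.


ratio = compressed/original = 30132/38261 = 0.787538
savings = 1 - ratio = 1 - 0.787538 = 0.212462
as a percentage: 0.212462 * 100 = 21.25%

Space savings = 1 - 30132/38261 = 21.25%


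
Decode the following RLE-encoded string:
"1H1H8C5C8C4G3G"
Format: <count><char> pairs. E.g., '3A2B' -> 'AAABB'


Expanding each <count><char> pair:
  1H -> 'H'
  1H -> 'H'
  8C -> 'CCCCCCCC'
  5C -> 'CCCCC'
  8C -> 'CCCCCCCC'
  4G -> 'GGGG'
  3G -> 'GGG'

Decoded = HHCCCCCCCCCCCCCCCCCCCCCGGGGGGG


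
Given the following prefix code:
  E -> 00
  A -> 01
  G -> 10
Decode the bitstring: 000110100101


Decoding step by step:
Bits 00 -> E
Bits 01 -> A
Bits 10 -> G
Bits 10 -> G
Bits 01 -> A
Bits 01 -> A


Decoded message: EAGGAA


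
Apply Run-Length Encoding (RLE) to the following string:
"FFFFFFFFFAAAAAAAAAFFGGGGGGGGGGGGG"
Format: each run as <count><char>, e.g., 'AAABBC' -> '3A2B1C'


Scanning runs left to right:
  i=0: run of 'F' x 9 -> '9F'
  i=9: run of 'A' x 9 -> '9A'
  i=18: run of 'F' x 2 -> '2F'
  i=20: run of 'G' x 13 -> '13G'

RLE = 9F9A2F13G


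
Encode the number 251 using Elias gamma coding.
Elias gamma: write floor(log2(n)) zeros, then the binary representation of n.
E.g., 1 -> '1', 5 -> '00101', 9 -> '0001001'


num_bits = floor(log2(251)) + 1 = 8
leading_zeros = num_bits - 1 = 7
binary(251) = 11111011

Elias gamma(251) = '0000000' + '11111011' = 000000011111011 (15 bits)


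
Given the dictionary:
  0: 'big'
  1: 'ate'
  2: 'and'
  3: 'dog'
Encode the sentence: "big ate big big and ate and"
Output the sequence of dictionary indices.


Look up each word in the dictionary:
  'big' -> 0
  'ate' -> 1
  'big' -> 0
  'big' -> 0
  'and' -> 2
  'ate' -> 1
  'and' -> 2

Encoded: [0, 1, 0, 0, 2, 1, 2]


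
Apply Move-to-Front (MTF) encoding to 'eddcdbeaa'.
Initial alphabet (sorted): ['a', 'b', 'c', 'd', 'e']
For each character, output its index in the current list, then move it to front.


MTF encoding:
'e': index 4 in ['a', 'b', 'c', 'd', 'e'] -> ['e', 'a', 'b', 'c', 'd']
'd': index 4 in ['e', 'a', 'b', 'c', 'd'] -> ['d', 'e', 'a', 'b', 'c']
'd': index 0 in ['d', 'e', 'a', 'b', 'c'] -> ['d', 'e', 'a', 'b', 'c']
'c': index 4 in ['d', 'e', 'a', 'b', 'c'] -> ['c', 'd', 'e', 'a', 'b']
'd': index 1 in ['c', 'd', 'e', 'a', 'b'] -> ['d', 'c', 'e', 'a', 'b']
'b': index 4 in ['d', 'c', 'e', 'a', 'b'] -> ['b', 'd', 'c', 'e', 'a']
'e': index 3 in ['b', 'd', 'c', 'e', 'a'] -> ['e', 'b', 'd', 'c', 'a']
'a': index 4 in ['e', 'b', 'd', 'c', 'a'] -> ['a', 'e', 'b', 'd', 'c']
'a': index 0 in ['a', 'e', 'b', 'd', 'c'] -> ['a', 'e', 'b', 'd', 'c']


Output: [4, 4, 0, 4, 1, 4, 3, 4, 0]


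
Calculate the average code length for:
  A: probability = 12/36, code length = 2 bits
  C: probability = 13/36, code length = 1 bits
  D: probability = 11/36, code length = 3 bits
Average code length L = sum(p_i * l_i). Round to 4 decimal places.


Weighted contributions p_i * l_i:
  A: (12/36) * 2 = 24/36
  C: (13/36) * 1 = 13/36
  D: (11/36) * 3 = 33/36
Sum = (24 + 13 + 33)/36 = 70/36

L = 70/36 = 1.9444 bits/symbol


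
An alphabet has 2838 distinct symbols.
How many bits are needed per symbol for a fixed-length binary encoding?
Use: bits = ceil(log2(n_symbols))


log2(2838) = 11.4707
Bracket: 2^11 = 2048 < 2838 <= 2^12 = 4096
So ceil(log2(2838)) = 12

bits = ceil(log2(2838)) = ceil(11.4707) = 12 bits


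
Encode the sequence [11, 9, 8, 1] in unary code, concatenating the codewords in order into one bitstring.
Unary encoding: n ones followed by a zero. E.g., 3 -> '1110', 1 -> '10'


Encode each number as n ones followed by a terminating 0:
  11 -> 111111111110 (12 bits)
  9 -> 1111111110 (10 bits)
  8 -> 111111110 (9 bits)
  1 -> 10 (2 bits)
Total length = 12 + 10 + 9 + 2 = 33 bits.

Unary([11, 9, 8, 1]) = 111111111110111111111011111111010 (33 bits)


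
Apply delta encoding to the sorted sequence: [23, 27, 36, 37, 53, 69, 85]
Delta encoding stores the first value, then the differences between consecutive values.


First value: 23
Deltas:
  27 - 23 = 4
  36 - 27 = 9
  37 - 36 = 1
  53 - 37 = 16
  69 - 53 = 16
  85 - 69 = 16


Delta encoded: [23, 4, 9, 1, 16, 16, 16]


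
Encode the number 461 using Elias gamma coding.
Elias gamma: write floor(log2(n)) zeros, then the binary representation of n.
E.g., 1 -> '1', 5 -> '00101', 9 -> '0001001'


num_bits = floor(log2(461)) + 1 = 9
leading_zeros = num_bits - 1 = 8
binary(461) = 111001101

Elias gamma(461) = '00000000' + '111001101' = 00000000111001101 (17 bits)


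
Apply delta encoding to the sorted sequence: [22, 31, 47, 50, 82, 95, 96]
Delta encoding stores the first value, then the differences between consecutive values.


First value: 22
Deltas:
  31 - 22 = 9
  47 - 31 = 16
  50 - 47 = 3
  82 - 50 = 32
  95 - 82 = 13
  96 - 95 = 1


Delta encoded: [22, 9, 16, 3, 32, 13, 1]


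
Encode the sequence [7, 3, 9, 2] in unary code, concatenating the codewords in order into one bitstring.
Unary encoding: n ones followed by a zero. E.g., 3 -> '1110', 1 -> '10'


Encode each number as n ones followed by a terminating 0:
  7 -> 11111110 (8 bits)
  3 -> 1110 (4 bits)
  9 -> 1111111110 (10 bits)
  2 -> 110 (3 bits)
Total length = 8 + 4 + 10 + 3 = 25 bits.

Unary([7, 3, 9, 2]) = 1111111011101111111110110 (25 bits)


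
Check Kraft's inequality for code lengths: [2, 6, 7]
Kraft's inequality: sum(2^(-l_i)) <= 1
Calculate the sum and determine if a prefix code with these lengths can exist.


Sum = 2^(-2) + 2^(-6) + 2^(-7)
    = 0.25 + 0.015625 + 0.0078125
    = 35/128 = 0.2734375
Since 0.2734375 <= 1, Kraft's inequality IS satisfied.
A prefix code with these lengths CAN exist.

Kraft sum = 0.2734375. Satisfied.


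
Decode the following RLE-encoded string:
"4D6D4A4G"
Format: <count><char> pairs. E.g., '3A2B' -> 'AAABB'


Expanding each <count><char> pair:
  4D -> 'DDDD'
  6D -> 'DDDDDD'
  4A -> 'AAAA'
  4G -> 'GGGG'

Decoded = DDDDDDDDDDAAAAGGGG


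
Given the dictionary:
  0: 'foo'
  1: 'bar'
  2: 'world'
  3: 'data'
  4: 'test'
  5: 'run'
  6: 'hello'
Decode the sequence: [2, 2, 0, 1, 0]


Look up each index in the dictionary:
  2 -> 'world'
  2 -> 'world'
  0 -> 'foo'
  1 -> 'bar'
  0 -> 'foo'

Decoded: "world world foo bar foo"


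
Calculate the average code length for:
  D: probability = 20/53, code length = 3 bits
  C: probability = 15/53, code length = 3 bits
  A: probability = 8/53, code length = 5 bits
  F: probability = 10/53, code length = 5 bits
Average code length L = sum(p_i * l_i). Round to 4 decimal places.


Weighted contributions p_i * l_i:
  D: (20/53) * 3 = 60/53
  C: (15/53) * 3 = 45/53
  A: (8/53) * 5 = 40/53
  F: (10/53) * 5 = 50/53
Sum = (60 + 45 + 40 + 50)/53 = 195/53

L = 195/53 = 3.6792 bits/symbol


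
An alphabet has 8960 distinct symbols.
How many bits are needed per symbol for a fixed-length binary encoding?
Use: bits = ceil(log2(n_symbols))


log2(8960) = 13.1293
Bracket: 2^13 = 8192 < 8960 <= 2^14 = 16384
So ceil(log2(8960)) = 14

bits = ceil(log2(8960)) = ceil(13.1293) = 14 bits


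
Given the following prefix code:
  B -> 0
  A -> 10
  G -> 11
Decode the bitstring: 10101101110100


Decoding step by step:
Bits 10 -> A
Bits 10 -> A
Bits 11 -> G
Bits 0 -> B
Bits 11 -> G
Bits 10 -> A
Bits 10 -> A
Bits 0 -> B


Decoded message: AAGBGAAB


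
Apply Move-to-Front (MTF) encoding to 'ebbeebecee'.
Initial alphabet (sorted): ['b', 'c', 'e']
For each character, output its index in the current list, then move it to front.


MTF encoding:
'e': index 2 in ['b', 'c', 'e'] -> ['e', 'b', 'c']
'b': index 1 in ['e', 'b', 'c'] -> ['b', 'e', 'c']
'b': index 0 in ['b', 'e', 'c'] -> ['b', 'e', 'c']
'e': index 1 in ['b', 'e', 'c'] -> ['e', 'b', 'c']
'e': index 0 in ['e', 'b', 'c'] -> ['e', 'b', 'c']
'b': index 1 in ['e', 'b', 'c'] -> ['b', 'e', 'c']
'e': index 1 in ['b', 'e', 'c'] -> ['e', 'b', 'c']
'c': index 2 in ['e', 'b', 'c'] -> ['c', 'e', 'b']
'e': index 1 in ['c', 'e', 'b'] -> ['e', 'c', 'b']
'e': index 0 in ['e', 'c', 'b'] -> ['e', 'c', 'b']


Output: [2, 1, 0, 1, 0, 1, 1, 2, 1, 0]


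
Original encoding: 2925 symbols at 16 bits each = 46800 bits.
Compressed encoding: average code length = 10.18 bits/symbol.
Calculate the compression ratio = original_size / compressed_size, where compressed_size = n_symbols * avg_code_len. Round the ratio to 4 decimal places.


original_size = n_symbols * orig_bits = 2925 * 16 = 46800 bits
compressed_size = n_symbols * avg_code_len = 2925 * 10.18 = 29776.5 bits
ratio = original_size / compressed_size = 46800 / 29776.5 = 1.5717

Compression ratio = 1.5717


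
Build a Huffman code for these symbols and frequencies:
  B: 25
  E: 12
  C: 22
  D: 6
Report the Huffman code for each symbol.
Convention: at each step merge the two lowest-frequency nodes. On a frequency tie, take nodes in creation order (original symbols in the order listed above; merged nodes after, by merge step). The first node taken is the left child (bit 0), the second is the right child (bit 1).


Huffman tree construction:
Step 1: Merge D(6) + E(12) = 18
Step 2: Merge (D+E)(18) + C(22) = 40
Step 3: Merge B(25) + ((D+E)+C)(40) = 65
Read each symbol's code off the tree from the root (left child = 0, right child = 1).

Codes:
  B: 0 (length 1)
  E: 101 (length 3)
  C: 11 (length 2)
  D: 100 (length 3)
Average code length: 123/65 = 1.8923 bits/symbol


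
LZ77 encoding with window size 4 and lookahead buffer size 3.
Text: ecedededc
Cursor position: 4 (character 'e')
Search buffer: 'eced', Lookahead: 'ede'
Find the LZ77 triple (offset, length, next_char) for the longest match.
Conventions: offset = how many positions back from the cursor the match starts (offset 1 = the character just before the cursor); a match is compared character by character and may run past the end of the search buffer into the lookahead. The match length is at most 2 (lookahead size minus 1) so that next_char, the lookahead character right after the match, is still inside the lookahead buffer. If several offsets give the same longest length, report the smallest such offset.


Try each offset into the search buffer:
  offset=1 (pos 3, char 'd'): match length 0
  offset=2 (pos 2, char 'e'): match length 2
  offset=3 (pos 1, char 'c'): match length 0
  offset=4 (pos 0, char 'e'): match length 1
Longest match has length 2 at offset 2.
next_char = character at position 4 + 2 = 6 -> 'e'

Best match: offset=2, length=2 (matching 'ed' starting at position 2)
LZ77 triple: (2, 2, 'e')


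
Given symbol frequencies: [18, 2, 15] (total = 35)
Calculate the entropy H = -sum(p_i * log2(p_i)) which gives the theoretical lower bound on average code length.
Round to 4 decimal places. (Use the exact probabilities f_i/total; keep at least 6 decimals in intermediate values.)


Per-symbol terms -p_i * log2(p_i) with p_i = f_i/35:
  p = 18/35 = 0.514286: log2(p) = -0.959358, -p*log2(p) = 0.493384
  p = 2/35 = 0.057143: log2(p) = -4.129283, -p*log2(p) = 0.235959
  p = 15/35 = 0.428571: log2(p) = -1.222392, -p*log2(p) = 0.523882
H = 0.493384 + 0.235959 + 0.523882 = 1.253225

H = 1.2532 bits/symbol


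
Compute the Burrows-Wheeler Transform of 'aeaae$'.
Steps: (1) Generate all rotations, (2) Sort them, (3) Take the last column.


Rotations (sorted):
  0: $aeaae -> last char: e
  1: aae$ae -> last char: e
  2: ae$aea -> last char: a
  3: aeaae$ -> last char: $
  4: e$aeaa -> last char: a
  5: eaae$a -> last char: a


BWT = eea$aa


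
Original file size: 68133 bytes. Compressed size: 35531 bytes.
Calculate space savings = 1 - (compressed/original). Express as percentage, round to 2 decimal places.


ratio = compressed/original = 35531/68133 = 0.521495
savings = 1 - ratio = 1 - 0.521495 = 0.478505
as a percentage: 0.478505 * 100 = 47.85%

Space savings = 1 - 35531/68133 = 47.85%


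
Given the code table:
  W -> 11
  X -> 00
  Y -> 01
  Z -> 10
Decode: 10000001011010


Decoding:
10 -> Z
00 -> X
00 -> X
01 -> Y
01 -> Y
10 -> Z
10 -> Z


Result: ZXXYYZZ


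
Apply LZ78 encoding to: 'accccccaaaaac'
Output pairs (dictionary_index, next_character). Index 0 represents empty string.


LZ78 encoding steps:
Dictionary: {0: ''}
Step 1: w='' (idx 0), next='a' -> output (0, 'a'), add 'a' as idx 1
Step 2: w='' (idx 0), next='c' -> output (0, 'c'), add 'c' as idx 2
Step 3: w='c' (idx 2), next='c' -> output (2, 'c'), add 'cc' as idx 3
Step 4: w='cc' (idx 3), next='c' -> output (3, 'c'), add 'ccc' as idx 4
Step 5: w='a' (idx 1), next='a' -> output (1, 'a'), add 'aa' as idx 5
Step 6: w='aa' (idx 5), next='a' -> output (5, 'a'), add 'aaa' as idx 6
Step 7: w='c' (idx 2), end of input -> output (2, '')


Encoded: [(0, 'a'), (0, 'c'), (2, 'c'), (3, 'c'), (1, 'a'), (5, 'a'), (2, '')]


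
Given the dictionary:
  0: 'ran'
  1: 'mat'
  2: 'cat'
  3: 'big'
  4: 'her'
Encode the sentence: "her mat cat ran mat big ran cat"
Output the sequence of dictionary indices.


Look up each word in the dictionary:
  'her' -> 4
  'mat' -> 1
  'cat' -> 2
  'ran' -> 0
  'mat' -> 1
  'big' -> 3
  'ran' -> 0
  'cat' -> 2

Encoded: [4, 1, 2, 0, 1, 3, 0, 2]


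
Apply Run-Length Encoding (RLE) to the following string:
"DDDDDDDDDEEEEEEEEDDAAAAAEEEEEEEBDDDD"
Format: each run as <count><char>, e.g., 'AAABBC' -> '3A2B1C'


Scanning runs left to right:
  i=0: run of 'D' x 9 -> '9D'
  i=9: run of 'E' x 8 -> '8E'
  i=17: run of 'D' x 2 -> '2D'
  i=19: run of 'A' x 5 -> '5A'
  i=24: run of 'E' x 7 -> '7E'
  i=31: run of 'B' x 1 -> '1B'
  i=32: run of 'D' x 4 -> '4D'

RLE = 9D8E2D5A7E1B4D


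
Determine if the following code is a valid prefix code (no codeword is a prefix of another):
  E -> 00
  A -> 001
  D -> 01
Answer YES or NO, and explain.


Checking each pair (does one codeword prefix another?):
  E='00' vs A='001': prefix -- VIOLATION

NO -- this is NOT a valid prefix code. E (00) is a prefix of A (001).


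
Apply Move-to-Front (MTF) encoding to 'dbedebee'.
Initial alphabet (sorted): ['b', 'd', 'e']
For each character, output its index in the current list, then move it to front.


MTF encoding:
'd': index 1 in ['b', 'd', 'e'] -> ['d', 'b', 'e']
'b': index 1 in ['d', 'b', 'e'] -> ['b', 'd', 'e']
'e': index 2 in ['b', 'd', 'e'] -> ['e', 'b', 'd']
'd': index 2 in ['e', 'b', 'd'] -> ['d', 'e', 'b']
'e': index 1 in ['d', 'e', 'b'] -> ['e', 'd', 'b']
'b': index 2 in ['e', 'd', 'b'] -> ['b', 'e', 'd']
'e': index 1 in ['b', 'e', 'd'] -> ['e', 'b', 'd']
'e': index 0 in ['e', 'b', 'd'] -> ['e', 'b', 'd']


Output: [1, 1, 2, 2, 1, 2, 1, 0]


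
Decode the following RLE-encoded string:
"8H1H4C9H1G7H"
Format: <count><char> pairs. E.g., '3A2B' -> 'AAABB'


Expanding each <count><char> pair:
  8H -> 'HHHHHHHH'
  1H -> 'H'
  4C -> 'CCCC'
  9H -> 'HHHHHHHHH'
  1G -> 'G'
  7H -> 'HHHHHHH'

Decoded = HHHHHHHHHCCCCHHHHHHHHHGHHHHHHH


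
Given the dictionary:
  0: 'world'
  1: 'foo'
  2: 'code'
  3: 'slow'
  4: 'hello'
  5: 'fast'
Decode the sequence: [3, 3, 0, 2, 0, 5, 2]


Look up each index in the dictionary:
  3 -> 'slow'
  3 -> 'slow'
  0 -> 'world'
  2 -> 'code'
  0 -> 'world'
  5 -> 'fast'
  2 -> 'code'

Decoded: "slow slow world code world fast code"


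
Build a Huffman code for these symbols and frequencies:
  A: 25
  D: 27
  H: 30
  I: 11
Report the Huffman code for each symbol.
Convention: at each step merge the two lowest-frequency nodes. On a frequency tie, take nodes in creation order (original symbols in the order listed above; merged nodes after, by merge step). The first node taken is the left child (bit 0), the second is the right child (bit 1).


Huffman tree construction:
Step 1: Merge I(11) + A(25) = 36
Step 2: Merge D(27) + H(30) = 57
Step 3: Merge (I+A)(36) + (D+H)(57) = 93
Read each symbol's code off the tree from the root (left child = 0, right child = 1).

Codes:
  A: 01 (length 2)
  D: 10 (length 2)
  H: 11 (length 2)
  I: 00 (length 2)
Average code length: 186/93 = 2.0000 bits/symbol


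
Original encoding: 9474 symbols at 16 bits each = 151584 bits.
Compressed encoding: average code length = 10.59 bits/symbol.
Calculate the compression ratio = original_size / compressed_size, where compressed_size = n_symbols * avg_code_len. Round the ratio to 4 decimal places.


original_size = n_symbols * orig_bits = 9474 * 16 = 151584 bits
compressed_size = n_symbols * avg_code_len = 9474 * 10.59 = 100329.66 bits
ratio = original_size / compressed_size = 151584 / 100329.66 = 1.5109

Compression ratio = 1.5109


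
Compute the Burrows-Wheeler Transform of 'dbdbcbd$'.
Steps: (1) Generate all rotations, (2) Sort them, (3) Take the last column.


Rotations (sorted):
  0: $dbdbcbd -> last char: d
  1: bcbd$dbd -> last char: d
  2: bd$dbdbc -> last char: c
  3: bdbcbd$d -> last char: d
  4: cbd$dbdb -> last char: b
  5: d$dbdbcb -> last char: b
  6: dbcbd$db -> last char: b
  7: dbdbcbd$ -> last char: $


BWT = ddcdbbb$


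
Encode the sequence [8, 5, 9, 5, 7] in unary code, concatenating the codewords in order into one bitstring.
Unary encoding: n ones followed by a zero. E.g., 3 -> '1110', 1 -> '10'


Encode each number as n ones followed by a terminating 0:
  8 -> 111111110 (9 bits)
  5 -> 111110 (6 bits)
  9 -> 1111111110 (10 bits)
  5 -> 111110 (6 bits)
  7 -> 11111110 (8 bits)
Total length = 9 + 6 + 10 + 6 + 8 = 39 bits.

Unary([8, 5, 9, 5, 7]) = 111111110111110111111111011111011111110 (39 bits)
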